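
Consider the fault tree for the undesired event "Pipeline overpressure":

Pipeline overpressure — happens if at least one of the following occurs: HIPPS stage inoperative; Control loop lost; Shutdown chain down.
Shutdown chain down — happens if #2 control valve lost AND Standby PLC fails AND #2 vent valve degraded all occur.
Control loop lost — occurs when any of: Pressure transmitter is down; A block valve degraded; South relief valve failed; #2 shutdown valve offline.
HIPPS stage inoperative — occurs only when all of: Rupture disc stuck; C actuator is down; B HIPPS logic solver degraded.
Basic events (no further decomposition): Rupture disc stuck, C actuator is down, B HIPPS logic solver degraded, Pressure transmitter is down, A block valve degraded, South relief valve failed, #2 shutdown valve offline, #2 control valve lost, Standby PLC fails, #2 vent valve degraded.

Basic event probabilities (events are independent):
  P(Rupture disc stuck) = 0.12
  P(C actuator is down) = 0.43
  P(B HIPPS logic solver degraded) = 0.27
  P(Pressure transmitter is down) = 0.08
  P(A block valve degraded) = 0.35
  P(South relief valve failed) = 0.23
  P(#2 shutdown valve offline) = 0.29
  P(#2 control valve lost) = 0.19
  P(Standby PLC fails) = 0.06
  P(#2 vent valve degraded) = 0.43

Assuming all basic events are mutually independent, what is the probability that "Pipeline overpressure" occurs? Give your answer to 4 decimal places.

P(HIPPS stage inoperative) [AND] = 0.12 × 0.43 × 0.27 = 0.013932
P(Control loop lost) [OR] = 1 − (1−0.08) × (1−0.35) × (1−0.23) × (1−0.29) = 0.673073
P(Shutdown chain down) [AND] = 0.19 × 0.06 × 0.43 = 0.004902
P(Pipeline overpressure) [OR] = 1 − (1−0.013932) × (1−0.673073) × (1−0.004902) = 0.679208
Rounded to 4 decimal places: P(Pipeline overpressure) ≈ 0.6792.

0.6792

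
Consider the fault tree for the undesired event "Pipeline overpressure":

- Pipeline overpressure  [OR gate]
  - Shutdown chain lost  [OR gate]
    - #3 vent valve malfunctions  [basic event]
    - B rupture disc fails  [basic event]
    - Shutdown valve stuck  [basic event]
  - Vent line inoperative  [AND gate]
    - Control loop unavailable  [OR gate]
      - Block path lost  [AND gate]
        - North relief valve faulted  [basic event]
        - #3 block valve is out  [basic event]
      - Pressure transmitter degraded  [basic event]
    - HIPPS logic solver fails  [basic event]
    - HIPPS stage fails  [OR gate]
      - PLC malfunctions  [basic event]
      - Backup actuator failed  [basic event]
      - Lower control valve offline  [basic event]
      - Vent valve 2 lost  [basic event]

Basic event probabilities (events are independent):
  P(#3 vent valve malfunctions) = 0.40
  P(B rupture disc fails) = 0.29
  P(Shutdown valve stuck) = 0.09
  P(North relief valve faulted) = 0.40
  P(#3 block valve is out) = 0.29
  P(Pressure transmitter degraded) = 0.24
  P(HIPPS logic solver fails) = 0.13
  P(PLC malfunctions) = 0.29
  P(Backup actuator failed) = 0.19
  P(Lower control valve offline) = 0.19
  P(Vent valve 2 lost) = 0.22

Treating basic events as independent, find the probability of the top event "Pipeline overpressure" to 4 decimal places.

P(Shutdown chain lost) [OR] = 1 − (1−0.40) × (1−0.29) × (1−0.09) = 0.612340
P(Block path lost) [AND] = 0.40 × 0.29 = 0.116000
P(Control loop unavailable) [OR] = 1 − (1−0.116000) × (1−0.24) = 0.328160
P(HIPPS stage fails) [OR] = 1 − (1−0.29) × (1−0.19) × (1−0.19) × (1−0.22) = 0.636652
P(Vent line inoperative) [AND] = 0.328160 × 0.13 × 0.636652 = 0.027160
P(Pipeline overpressure) [OR] = 1 − (1−0.612340) × (1−0.027160) = 0.622869
Rounded to 4 decimal places: P(Pipeline overpressure) ≈ 0.6229.

0.6229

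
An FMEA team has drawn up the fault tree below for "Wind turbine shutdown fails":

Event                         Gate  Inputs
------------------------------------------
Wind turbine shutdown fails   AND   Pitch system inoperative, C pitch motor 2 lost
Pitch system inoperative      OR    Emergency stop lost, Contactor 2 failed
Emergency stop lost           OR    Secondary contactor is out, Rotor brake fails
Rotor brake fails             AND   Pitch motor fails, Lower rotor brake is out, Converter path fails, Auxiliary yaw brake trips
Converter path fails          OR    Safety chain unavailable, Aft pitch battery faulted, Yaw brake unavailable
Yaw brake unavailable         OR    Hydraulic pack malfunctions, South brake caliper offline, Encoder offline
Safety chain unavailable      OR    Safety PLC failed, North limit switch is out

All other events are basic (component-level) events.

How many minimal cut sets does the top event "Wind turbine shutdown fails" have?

8

Safety chain unavailable [OR]: union of children's cut sets → 2 cut set(s).
Yaw brake unavailable [OR]: union of children's cut sets → 3 cut set(s).
Converter path fails [OR]: union of children's cut sets → 6 cut set(s).
Rotor brake fails [AND]: one cut set from each child combined → 1 × 1 × 6 × 1 = 6 cut set(s).
Emergency stop lost [OR]: union of children's cut sets → 7 cut set(s).
Pitch system inoperative [OR]: union of children's cut sets → 8 cut set(s).
Wind turbine shutdown fails [AND]: one cut set from each child combined → 8 × 1 = 8 cut set(s).
Minimal cut sets: {C pitch motor 2 lost, Secondary contactor is out}; {Auxiliary yaw brake trips, C pitch motor 2 lost, Lower rotor brake is out, Pitch motor fails, Safety PLC failed}; {Auxiliary yaw brake trips, C pitch motor 2 lost, Lower rotor brake is out, North limit switch is out, Pitch motor fails}; {Aft pitch battery faulted, Auxiliary yaw brake trips, C pitch motor 2 lost, Lower rotor brake is out, Pitch motor fails}; {Auxiliary yaw brake trips, C pitch motor 2 lost, Hydraulic pack malfunctions, Lower rotor brake is out, Pitch motor fails}; {Auxiliary yaw brake trips, C pitch motor 2 lost, Lower rotor brake is out, Pitch motor fails, South brake caliper offline}; {Auxiliary yaw brake trips, C pitch motor 2 lost, Encoder offline, Lower rotor brake is out, Pitch motor fails}; {C pitch motor 2 lost, Contactor 2 failed}.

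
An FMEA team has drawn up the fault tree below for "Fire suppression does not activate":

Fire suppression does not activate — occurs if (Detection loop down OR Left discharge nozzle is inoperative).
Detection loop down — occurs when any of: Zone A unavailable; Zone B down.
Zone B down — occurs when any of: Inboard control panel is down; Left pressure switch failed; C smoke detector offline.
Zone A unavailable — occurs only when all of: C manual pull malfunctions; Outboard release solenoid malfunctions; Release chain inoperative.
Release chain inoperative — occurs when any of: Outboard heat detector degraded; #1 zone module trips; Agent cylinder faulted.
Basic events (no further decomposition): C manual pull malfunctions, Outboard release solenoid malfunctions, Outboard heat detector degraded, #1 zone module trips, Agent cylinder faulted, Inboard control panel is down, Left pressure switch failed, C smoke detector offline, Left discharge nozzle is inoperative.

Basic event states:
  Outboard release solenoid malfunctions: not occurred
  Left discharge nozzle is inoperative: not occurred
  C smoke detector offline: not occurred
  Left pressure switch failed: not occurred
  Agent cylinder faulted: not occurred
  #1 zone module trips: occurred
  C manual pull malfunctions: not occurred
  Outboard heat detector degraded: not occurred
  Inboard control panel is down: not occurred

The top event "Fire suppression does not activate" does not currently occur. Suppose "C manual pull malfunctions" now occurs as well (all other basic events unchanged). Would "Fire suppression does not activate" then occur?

No

Counterfactual: set "C manual pull malfunctions" to occurred.
Release chain inoperative [OR]: Outboard heat detector degraded=not, #1 zone module trips=occurs, Agent cylinder faulted=not → at least one input occurs → occurs.
Zone A unavailable [AND]: C manual pull malfunctions=occurs, Outboard release solenoid malfunctions=not, Release chain inoperative=occurs → not all inputs occur → does not occur.
Zone B down [OR]: Inboard control panel is down=not, Left pressure switch failed=not, C smoke detector offline=not → no input occurs → does not occur.
Detection loop down [OR]: Zone A unavailable=not, Zone B down=not → no input occurs → does not occur.
Fire suppression does not activate [OR]: Detection loop down=not, Left discharge nozzle is inoperative=not → no input occurs → does not occur.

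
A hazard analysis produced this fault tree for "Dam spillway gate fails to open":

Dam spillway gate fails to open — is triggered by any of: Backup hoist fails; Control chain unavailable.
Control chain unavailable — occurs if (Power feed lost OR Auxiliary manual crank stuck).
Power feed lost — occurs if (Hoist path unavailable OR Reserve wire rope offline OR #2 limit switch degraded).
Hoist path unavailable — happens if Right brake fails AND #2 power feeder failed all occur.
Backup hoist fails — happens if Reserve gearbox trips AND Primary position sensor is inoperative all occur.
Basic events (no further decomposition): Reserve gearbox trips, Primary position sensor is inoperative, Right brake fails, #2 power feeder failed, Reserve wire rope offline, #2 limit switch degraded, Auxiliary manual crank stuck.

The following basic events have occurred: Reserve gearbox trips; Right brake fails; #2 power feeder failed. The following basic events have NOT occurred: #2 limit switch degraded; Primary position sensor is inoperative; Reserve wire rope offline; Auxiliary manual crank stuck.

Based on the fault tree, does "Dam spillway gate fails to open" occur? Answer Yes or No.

Yes

Backup hoist fails [AND]: Reserve gearbox trips=occurs, Primary position sensor is inoperative=not → not all inputs occur → does not occur.
Hoist path unavailable [AND]: Right brake fails=occurs, #2 power feeder failed=occurs → all inputs occur → occurs.
Power feed lost [OR]: Hoist path unavailable=occurs, Reserve wire rope offline=not, #2 limit switch degraded=not → at least one input occurs → occurs.
Control chain unavailable [OR]: Power feed lost=occurs, Auxiliary manual crank stuck=not → at least one input occurs → occurs.
Dam spillway gate fails to open [OR]: Backup hoist fails=not, Control chain unavailable=occurs → at least one input occurs → occurs.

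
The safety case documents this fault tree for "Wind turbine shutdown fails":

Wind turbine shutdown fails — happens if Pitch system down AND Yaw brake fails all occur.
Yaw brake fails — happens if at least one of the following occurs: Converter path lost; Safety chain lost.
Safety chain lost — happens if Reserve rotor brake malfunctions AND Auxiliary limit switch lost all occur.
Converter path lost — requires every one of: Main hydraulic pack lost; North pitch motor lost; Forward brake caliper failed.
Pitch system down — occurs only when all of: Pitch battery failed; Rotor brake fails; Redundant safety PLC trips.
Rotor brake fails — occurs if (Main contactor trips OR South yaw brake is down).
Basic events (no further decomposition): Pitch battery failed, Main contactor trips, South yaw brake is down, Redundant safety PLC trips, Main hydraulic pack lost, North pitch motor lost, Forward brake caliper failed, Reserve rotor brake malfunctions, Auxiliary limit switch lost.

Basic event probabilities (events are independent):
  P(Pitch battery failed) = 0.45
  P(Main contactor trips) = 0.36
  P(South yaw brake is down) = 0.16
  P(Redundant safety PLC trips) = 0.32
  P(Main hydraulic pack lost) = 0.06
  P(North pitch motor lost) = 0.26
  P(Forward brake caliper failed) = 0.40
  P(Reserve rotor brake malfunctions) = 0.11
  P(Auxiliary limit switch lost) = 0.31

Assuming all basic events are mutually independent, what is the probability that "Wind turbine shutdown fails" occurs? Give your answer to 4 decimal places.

0.0027

P(Rotor brake fails) [OR] = 1 − (1−0.36) × (1−0.16) = 0.462400
P(Pitch system down) [AND] = 0.45 × 0.462400 × 0.32 = 0.066586
P(Converter path lost) [AND] = 0.06 × 0.26 × 0.40 = 0.006240
P(Safety chain lost) [AND] = 0.11 × 0.31 = 0.034100
P(Yaw brake fails) [OR] = 1 − (1−0.006240) × (1−0.034100) = 0.040127
P(Wind turbine shutdown fails) [AND] = 0.066586 × 0.040127 = 0.002672
Rounded to 4 decimal places: P(Wind turbine shutdown fails) ≈ 0.0027.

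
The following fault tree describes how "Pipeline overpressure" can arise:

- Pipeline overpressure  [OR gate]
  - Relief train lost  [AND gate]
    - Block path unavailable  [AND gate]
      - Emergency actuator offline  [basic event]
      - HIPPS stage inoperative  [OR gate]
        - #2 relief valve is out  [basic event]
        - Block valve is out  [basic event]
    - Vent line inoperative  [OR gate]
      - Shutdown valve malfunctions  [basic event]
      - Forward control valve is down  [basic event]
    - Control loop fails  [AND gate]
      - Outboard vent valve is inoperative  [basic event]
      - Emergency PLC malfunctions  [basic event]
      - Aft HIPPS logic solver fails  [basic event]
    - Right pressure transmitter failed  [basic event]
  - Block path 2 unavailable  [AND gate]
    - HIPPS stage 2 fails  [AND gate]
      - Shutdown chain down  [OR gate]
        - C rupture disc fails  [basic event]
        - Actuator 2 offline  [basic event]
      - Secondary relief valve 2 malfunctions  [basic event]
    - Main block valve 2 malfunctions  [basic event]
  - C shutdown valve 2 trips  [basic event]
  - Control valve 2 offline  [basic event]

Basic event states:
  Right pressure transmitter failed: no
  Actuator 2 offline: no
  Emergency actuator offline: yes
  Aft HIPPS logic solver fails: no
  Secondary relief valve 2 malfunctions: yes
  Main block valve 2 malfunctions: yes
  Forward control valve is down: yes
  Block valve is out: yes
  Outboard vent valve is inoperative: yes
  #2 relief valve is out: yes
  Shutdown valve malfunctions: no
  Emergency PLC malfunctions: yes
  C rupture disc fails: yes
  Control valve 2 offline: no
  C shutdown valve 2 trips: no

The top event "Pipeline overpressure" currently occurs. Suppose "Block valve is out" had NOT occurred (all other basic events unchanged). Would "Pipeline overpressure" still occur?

Yes

Counterfactual: set "Block valve is out" to not occurred.
HIPPS stage inoperative [OR]: #2 relief valve is out=occurs, Block valve is out=not → at least one input occurs → occurs.
Block path unavailable [AND]: Emergency actuator offline=occurs, HIPPS stage inoperative=occurs → all inputs occur → occurs.
Vent line inoperative [OR]: Shutdown valve malfunctions=not, Forward control valve is down=occurs → at least one input occurs → occurs.
Control loop fails [AND]: Outboard vent valve is inoperative=occurs, Emergency PLC malfunctions=occurs, Aft HIPPS logic solver fails=not → not all inputs occur → does not occur.
Relief train lost [AND]: Block path unavailable=occurs, Vent line inoperative=occurs, Control loop fails=not, Right pressure transmitter failed=not → not all inputs occur → does not occur.
Shutdown chain down [OR]: C rupture disc fails=occurs, Actuator 2 offline=not → at least one input occurs → occurs.
HIPPS stage 2 fails [AND]: Shutdown chain down=occurs, Secondary relief valve 2 malfunctions=occurs → all inputs occur → occurs.
Block path 2 unavailable [AND]: HIPPS stage 2 fails=occurs, Main block valve 2 malfunctions=occurs → all inputs occur → occurs.
Pipeline overpressure [OR]: Relief train lost=not, Block path 2 unavailable=occurs, C shutdown valve 2 trips=not, Control valve 2 offline=not → at least one input occurs → occurs.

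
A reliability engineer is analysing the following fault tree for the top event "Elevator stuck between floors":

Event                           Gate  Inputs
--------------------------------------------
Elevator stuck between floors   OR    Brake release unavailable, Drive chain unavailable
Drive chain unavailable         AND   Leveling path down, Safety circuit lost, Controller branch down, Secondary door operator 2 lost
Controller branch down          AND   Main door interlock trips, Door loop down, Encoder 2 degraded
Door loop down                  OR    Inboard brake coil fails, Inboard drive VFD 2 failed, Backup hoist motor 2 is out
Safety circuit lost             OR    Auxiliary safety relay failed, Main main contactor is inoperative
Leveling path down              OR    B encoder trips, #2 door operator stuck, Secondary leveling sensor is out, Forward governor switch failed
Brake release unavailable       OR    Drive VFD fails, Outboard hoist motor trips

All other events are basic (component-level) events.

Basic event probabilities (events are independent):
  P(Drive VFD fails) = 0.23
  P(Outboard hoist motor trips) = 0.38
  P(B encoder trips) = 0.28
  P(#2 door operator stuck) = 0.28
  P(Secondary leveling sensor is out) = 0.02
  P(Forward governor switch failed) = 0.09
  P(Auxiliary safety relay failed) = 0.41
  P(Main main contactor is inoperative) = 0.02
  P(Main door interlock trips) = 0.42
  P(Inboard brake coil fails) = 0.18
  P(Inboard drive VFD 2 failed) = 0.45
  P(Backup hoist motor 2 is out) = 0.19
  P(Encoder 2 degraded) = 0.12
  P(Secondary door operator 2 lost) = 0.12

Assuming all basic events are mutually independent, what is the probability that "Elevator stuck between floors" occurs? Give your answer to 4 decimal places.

P(Brake release unavailable) [OR] = 1 − (1−0.23) × (1−0.38) = 0.522600
P(Leveling path down) [OR] = 1 − (1−0.28) × (1−0.28) × (1−0.02) × (1−0.09) = 0.537691
P(Safety circuit lost) [OR] = 1 − (1−0.41) × (1−0.02) = 0.421800
P(Door loop down) [OR] = 1 − (1−0.18) × (1−0.45) × (1−0.19) = 0.634690
P(Controller branch down) [AND] = 0.42 × 0.634690 × 0.12 = 0.031988
P(Drive chain unavailable) [AND] = 0.537691 × 0.421800 × 0.031988 × 0.12 = 0.000871
P(Elevator stuck between floors) [OR] = 1 − (1−0.522600) × (1−0.000871) = 0.523016
Rounded to 4 decimal places: P(Elevator stuck between floors) ≈ 0.5230.

0.5230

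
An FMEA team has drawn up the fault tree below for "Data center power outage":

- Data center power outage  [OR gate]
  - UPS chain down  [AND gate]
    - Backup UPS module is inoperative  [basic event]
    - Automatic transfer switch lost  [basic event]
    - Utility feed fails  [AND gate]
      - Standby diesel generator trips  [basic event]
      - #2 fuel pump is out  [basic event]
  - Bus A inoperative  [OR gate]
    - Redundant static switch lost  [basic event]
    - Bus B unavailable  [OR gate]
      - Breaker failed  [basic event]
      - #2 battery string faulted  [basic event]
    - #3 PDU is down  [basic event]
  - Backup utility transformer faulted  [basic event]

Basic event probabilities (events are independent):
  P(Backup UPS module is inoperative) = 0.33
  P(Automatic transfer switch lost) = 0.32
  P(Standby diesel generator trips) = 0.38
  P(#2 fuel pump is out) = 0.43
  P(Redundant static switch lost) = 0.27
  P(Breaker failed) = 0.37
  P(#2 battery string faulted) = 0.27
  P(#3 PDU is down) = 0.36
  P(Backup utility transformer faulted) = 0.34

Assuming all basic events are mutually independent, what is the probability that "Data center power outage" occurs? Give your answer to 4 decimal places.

P(Utility feed fails) [AND] = 0.38 × 0.43 = 0.163400
P(UPS chain down) [AND] = 0.33 × 0.32 × 0.163400 = 0.017255
P(Bus B unavailable) [OR] = 1 − (1−0.37) × (1−0.27) = 0.540100
P(Bus A inoperative) [OR] = 1 − (1−0.27) × (1−0.540100) × (1−0.36) = 0.785135
P(Data center power outage) [OR] = 1 − (1−0.017255) × (1−0.785135) × (1−0.34) = 0.860636
Rounded to 4 decimal places: P(Data center power outage) ≈ 0.8606.

0.8606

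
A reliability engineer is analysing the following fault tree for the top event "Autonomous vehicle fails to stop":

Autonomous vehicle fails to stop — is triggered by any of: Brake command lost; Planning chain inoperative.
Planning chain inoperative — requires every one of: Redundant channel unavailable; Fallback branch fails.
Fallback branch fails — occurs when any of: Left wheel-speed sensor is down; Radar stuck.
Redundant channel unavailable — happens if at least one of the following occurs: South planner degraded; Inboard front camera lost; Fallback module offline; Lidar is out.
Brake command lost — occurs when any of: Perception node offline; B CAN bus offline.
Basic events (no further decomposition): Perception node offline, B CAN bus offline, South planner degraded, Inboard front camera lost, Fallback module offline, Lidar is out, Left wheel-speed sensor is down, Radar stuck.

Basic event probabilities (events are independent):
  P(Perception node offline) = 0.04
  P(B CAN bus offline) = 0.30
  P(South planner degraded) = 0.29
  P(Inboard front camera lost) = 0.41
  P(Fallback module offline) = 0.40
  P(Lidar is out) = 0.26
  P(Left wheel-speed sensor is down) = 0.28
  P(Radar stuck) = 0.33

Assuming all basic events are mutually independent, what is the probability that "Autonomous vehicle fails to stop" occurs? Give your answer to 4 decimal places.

0.6111

P(Brake command lost) [OR] = 1 − (1−0.04) × (1−0.30) = 0.328000
P(Redundant channel unavailable) [OR] = 1 − (1−0.29) × (1−0.41) × (1−0.40) × (1−0.26) = 0.814008
P(Fallback branch fails) [OR] = 1 − (1−0.28) × (1−0.33) = 0.517600
P(Planning chain inoperative) [AND] = 0.814008 × 0.517600 = 0.421331
P(Autonomous vehicle fails to stop) [OR] = 1 − (1−0.328000) × (1−0.421331) = 0.611134
Rounded to 4 decimal places: P(Autonomous vehicle fails to stop) ≈ 0.6111.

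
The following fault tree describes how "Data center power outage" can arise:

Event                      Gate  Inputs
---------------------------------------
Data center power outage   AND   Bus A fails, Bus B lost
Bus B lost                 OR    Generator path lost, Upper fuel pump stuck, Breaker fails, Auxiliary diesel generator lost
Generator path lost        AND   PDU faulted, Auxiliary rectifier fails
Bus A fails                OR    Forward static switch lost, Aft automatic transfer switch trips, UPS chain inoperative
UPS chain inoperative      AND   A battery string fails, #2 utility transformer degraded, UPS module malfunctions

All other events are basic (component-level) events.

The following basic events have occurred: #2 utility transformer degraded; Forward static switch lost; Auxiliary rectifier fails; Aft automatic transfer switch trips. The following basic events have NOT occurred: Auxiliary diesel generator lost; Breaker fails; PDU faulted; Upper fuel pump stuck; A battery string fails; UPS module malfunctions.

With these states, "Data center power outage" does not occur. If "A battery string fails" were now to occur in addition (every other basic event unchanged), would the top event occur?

No

Counterfactual: set "A battery string fails" to occurred.
UPS chain inoperative [AND]: A battery string fails=occurs, #2 utility transformer degraded=occurs, UPS module malfunctions=not → not all inputs occur → does not occur.
Bus A fails [OR]: Forward static switch lost=occurs, Aft automatic transfer switch trips=occurs, UPS chain inoperative=not → at least one input occurs → occurs.
Generator path lost [AND]: PDU faulted=not, Auxiliary rectifier fails=occurs → not all inputs occur → does not occur.
Bus B lost [OR]: Generator path lost=not, Upper fuel pump stuck=not, Breaker fails=not, Auxiliary diesel generator lost=not → no input occurs → does not occur.
Data center power outage [AND]: Bus A fails=occurs, Bus B lost=not → not all inputs occur → does not occur.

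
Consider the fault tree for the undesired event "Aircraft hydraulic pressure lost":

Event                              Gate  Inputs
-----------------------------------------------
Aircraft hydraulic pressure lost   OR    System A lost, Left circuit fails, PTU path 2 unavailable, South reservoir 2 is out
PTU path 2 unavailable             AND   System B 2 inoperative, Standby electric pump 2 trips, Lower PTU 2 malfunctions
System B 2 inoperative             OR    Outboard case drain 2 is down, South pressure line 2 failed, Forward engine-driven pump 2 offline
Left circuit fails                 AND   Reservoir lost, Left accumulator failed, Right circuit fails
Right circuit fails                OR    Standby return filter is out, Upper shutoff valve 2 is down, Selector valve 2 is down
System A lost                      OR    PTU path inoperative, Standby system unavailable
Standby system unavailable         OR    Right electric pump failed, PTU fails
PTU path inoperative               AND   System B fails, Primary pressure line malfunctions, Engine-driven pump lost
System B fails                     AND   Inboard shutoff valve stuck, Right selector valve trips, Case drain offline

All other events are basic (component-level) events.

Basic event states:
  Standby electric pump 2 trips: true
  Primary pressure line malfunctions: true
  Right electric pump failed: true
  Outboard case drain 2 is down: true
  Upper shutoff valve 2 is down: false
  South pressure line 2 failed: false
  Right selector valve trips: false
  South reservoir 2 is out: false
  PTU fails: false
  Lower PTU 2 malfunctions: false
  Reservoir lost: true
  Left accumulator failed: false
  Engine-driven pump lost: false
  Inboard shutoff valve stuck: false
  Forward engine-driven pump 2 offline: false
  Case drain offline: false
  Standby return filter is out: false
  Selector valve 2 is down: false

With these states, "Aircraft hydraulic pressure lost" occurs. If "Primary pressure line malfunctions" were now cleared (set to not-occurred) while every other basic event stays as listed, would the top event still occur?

Counterfactual: set "Primary pressure line malfunctions" to not occurred.
System B fails [AND]: Inboard shutoff valve stuck=not, Right selector valve trips=not, Case drain offline=not → not all inputs occur → does not occur.
PTU path inoperative [AND]: System B fails=not, Primary pressure line malfunctions=not, Engine-driven pump lost=not → not all inputs occur → does not occur.
Standby system unavailable [OR]: Right electric pump failed=occurs, PTU fails=not → at least one input occurs → occurs.
System A lost [OR]: PTU path inoperative=not, Standby system unavailable=occurs → at least one input occurs → occurs.
Right circuit fails [OR]: Standby return filter is out=not, Upper shutoff valve 2 is down=not, Selector valve 2 is down=not → no input occurs → does not occur.
Left circuit fails [AND]: Reservoir lost=occurs, Left accumulator failed=not, Right circuit fails=not → not all inputs occur → does not occur.
System B 2 inoperative [OR]: Outboard case drain 2 is down=occurs, South pressure line 2 failed=not, Forward engine-driven pump 2 offline=not → at least one input occurs → occurs.
PTU path 2 unavailable [AND]: System B 2 inoperative=occurs, Standby electric pump 2 trips=occurs, Lower PTU 2 malfunctions=not → not all inputs occur → does not occur.
Aircraft hydraulic pressure lost [OR]: System A lost=occurs, Left circuit fails=not, PTU path 2 unavailable=not, South reservoir 2 is out=not → at least one input occurs → occurs.

Yes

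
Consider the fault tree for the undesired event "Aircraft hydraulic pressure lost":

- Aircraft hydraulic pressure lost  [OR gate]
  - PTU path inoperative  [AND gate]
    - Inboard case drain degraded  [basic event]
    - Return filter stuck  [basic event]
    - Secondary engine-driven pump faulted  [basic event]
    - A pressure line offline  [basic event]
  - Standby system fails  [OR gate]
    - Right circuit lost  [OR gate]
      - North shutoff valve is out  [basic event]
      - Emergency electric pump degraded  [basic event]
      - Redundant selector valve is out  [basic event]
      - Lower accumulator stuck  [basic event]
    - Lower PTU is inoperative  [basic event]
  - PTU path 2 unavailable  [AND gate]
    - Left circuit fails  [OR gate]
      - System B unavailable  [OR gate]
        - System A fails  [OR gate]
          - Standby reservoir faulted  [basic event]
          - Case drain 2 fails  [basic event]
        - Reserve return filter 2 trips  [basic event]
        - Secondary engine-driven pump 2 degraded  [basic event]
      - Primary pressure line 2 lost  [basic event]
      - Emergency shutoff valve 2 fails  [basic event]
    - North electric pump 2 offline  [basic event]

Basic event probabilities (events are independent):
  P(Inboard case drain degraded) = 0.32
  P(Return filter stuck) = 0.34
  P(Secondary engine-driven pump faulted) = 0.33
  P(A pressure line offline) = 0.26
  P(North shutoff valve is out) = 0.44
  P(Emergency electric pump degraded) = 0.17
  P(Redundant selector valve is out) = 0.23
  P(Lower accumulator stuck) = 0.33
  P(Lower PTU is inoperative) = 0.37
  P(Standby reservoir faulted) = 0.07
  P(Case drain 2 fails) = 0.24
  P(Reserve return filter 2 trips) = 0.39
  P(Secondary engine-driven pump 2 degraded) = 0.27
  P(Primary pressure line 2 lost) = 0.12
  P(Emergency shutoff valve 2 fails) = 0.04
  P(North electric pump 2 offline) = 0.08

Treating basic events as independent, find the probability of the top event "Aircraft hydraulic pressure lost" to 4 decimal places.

P(PTU path inoperative) [AND] = 0.32 × 0.34 × 0.33 × 0.26 = 0.009335
P(Right circuit lost) [OR] = 1 − (1−0.44) × (1−0.17) × (1−0.23) × (1−0.33) = 0.760210
P(Standby system fails) [OR] = 1 − (1−0.760210) × (1−0.37) = 0.848932
P(System A fails) [OR] = 1 − (1−0.07) × (1−0.24) = 0.293200
P(System B unavailable) [OR] = 1 − (1−0.293200) × (1−0.39) × (1−0.27) = 0.685262
P(Left circuit fails) [OR] = 1 − (1−0.685262) × (1−0.12) × (1−0.04) = 0.734109
P(PTU path 2 unavailable) [AND] = 0.734109 × 0.08 = 0.058729
P(Aircraft hydraulic pressure lost) [OR] = 1 − (1−0.009335) × (1−0.848932) × (1−0.058729) = 0.859131
Rounded to 4 decimal places: P(Aircraft hydraulic pressure lost) ≈ 0.8591.

0.8591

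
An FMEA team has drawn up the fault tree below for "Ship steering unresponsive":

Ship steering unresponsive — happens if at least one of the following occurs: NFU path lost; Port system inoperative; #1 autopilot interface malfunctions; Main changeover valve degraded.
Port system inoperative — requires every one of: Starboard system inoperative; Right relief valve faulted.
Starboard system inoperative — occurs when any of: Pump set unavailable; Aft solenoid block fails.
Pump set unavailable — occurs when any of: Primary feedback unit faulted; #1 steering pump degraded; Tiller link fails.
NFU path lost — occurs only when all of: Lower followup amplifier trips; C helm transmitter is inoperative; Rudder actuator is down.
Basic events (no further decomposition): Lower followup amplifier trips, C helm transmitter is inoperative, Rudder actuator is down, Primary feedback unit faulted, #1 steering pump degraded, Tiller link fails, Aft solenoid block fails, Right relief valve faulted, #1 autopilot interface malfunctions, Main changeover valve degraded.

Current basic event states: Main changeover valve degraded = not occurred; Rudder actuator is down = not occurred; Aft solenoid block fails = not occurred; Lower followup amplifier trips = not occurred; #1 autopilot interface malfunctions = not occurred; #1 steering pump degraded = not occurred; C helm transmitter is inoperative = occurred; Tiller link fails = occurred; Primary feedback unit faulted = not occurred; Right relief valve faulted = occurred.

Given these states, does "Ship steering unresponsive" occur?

NFU path lost [AND]: Lower followup amplifier trips=not, C helm transmitter is inoperative=occurs, Rudder actuator is down=not → not all inputs occur → does not occur.
Pump set unavailable [OR]: Primary feedback unit faulted=not, #1 steering pump degraded=not, Tiller link fails=occurs → at least one input occurs → occurs.
Starboard system inoperative [OR]: Pump set unavailable=occurs, Aft solenoid block fails=not → at least one input occurs → occurs.
Port system inoperative [AND]: Starboard system inoperative=occurs, Right relief valve faulted=occurs → all inputs occur → occurs.
Ship steering unresponsive [OR]: NFU path lost=not, Port system inoperative=occurs, #1 autopilot interface malfunctions=not, Main changeover valve degraded=not → at least one input occurs → occurs.

Yes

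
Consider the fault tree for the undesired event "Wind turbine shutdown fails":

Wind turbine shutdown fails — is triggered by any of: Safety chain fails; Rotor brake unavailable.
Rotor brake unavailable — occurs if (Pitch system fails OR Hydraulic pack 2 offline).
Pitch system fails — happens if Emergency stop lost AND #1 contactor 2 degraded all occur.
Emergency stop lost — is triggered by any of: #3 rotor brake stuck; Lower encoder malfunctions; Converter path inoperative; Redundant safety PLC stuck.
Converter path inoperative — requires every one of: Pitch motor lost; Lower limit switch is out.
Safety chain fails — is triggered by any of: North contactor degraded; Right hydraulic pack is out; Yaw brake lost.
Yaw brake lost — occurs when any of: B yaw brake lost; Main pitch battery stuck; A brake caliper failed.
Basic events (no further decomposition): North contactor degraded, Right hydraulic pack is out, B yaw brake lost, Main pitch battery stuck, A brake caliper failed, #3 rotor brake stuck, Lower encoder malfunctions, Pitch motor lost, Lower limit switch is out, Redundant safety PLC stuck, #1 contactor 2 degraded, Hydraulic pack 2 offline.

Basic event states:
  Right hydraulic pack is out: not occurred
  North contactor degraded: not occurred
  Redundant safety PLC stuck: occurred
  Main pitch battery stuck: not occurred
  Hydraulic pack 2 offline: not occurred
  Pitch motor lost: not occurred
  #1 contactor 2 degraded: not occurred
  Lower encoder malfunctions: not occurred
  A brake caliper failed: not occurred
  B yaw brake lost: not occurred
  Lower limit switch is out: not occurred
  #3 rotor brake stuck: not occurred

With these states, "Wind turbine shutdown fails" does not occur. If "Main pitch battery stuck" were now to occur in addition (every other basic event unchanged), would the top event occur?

Counterfactual: set "Main pitch battery stuck" to occurred.
Yaw brake lost [OR]: B yaw brake lost=not, Main pitch battery stuck=occurs, A brake caliper failed=not → at least one input occurs → occurs.
Safety chain fails [OR]: North contactor degraded=not, Right hydraulic pack is out=not, Yaw brake lost=occurs → at least one input occurs → occurs.
Converter path inoperative [AND]: Pitch motor lost=not, Lower limit switch is out=not → not all inputs occur → does not occur.
Emergency stop lost [OR]: #3 rotor brake stuck=not, Lower encoder malfunctions=not, Converter path inoperative=not, Redundant safety PLC stuck=occurs → at least one input occurs → occurs.
Pitch system fails [AND]: Emergency stop lost=occurs, #1 contactor 2 degraded=not → not all inputs occur → does not occur.
Rotor brake unavailable [OR]: Pitch system fails=not, Hydraulic pack 2 offline=not → no input occurs → does not occur.
Wind turbine shutdown fails [OR]: Safety chain fails=occurs, Rotor brake unavailable=not → at least one input occurs → occurs.

Yes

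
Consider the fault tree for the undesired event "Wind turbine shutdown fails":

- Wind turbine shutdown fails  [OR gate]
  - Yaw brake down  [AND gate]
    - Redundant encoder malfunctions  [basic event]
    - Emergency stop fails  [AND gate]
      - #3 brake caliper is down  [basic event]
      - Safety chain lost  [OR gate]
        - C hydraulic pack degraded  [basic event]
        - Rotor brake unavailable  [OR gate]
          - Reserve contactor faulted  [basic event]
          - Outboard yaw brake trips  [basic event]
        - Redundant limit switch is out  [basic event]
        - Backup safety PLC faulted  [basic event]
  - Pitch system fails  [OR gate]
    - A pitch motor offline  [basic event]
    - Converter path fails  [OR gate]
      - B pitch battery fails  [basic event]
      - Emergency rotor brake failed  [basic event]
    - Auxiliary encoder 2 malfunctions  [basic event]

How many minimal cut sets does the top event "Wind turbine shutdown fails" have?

Rotor brake unavailable [OR]: union of children's cut sets → 2 cut set(s).
Safety chain lost [OR]: union of children's cut sets → 5 cut set(s).
Emergency stop fails [AND]: one cut set from each child combined → 1 × 5 = 5 cut set(s).
Yaw brake down [AND]: one cut set from each child combined → 1 × 5 = 5 cut set(s).
Converter path fails [OR]: union of children's cut sets → 2 cut set(s).
Pitch system fails [OR]: union of children's cut sets → 4 cut set(s).
Wind turbine shutdown fails [OR]: union of children's cut sets → 9 cut set(s).
Minimal cut sets: {#3 brake caliper is down, C hydraulic pack degraded, Redundant encoder malfunctions}; {#3 brake caliper is down, Redundant encoder malfunctions, Reserve contactor faulted}; {#3 brake caliper is down, Outboard yaw brake trips, Redundant encoder malfunctions}; {#3 brake caliper is down, Redundant encoder malfunctions, Redundant limit switch is out}; {#3 brake caliper is down, Backup safety PLC faulted, Redundant encoder malfunctions}; {A pitch motor offline}; {B pitch battery fails}; {Emergency rotor brake failed}; {Auxiliary encoder 2 malfunctions}.

9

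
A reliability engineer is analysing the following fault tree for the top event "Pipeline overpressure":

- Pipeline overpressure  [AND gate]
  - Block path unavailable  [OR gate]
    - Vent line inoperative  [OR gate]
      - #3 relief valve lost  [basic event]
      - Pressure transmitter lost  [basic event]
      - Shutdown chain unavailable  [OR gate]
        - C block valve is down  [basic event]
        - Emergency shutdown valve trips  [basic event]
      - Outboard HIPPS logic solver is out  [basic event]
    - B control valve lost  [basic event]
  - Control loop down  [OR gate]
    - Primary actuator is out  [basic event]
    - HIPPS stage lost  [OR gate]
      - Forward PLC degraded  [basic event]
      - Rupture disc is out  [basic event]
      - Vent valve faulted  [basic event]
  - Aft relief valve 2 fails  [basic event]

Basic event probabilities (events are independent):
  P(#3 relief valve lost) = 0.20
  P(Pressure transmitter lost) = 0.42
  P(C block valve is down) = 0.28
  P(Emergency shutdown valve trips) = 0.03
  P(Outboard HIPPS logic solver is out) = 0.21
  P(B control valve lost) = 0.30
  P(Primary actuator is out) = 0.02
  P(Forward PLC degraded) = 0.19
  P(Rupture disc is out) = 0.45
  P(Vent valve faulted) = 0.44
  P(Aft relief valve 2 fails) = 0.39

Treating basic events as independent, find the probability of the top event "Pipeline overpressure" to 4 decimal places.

P(Shutdown chain unavailable) [OR] = 1 − (1−0.28) × (1−0.03) = 0.301600
P(Vent line inoperative) [OR] = 1 − (1−0.20) × (1−0.42) × (1−0.301600) × (1−0.21) = 0.743994
P(Block path unavailable) [OR] = 1 − (1−0.743994) × (1−0.30) = 0.820796
P(HIPPS stage lost) [OR] = 1 − (1−0.19) × (1−0.45) × (1−0.44) = 0.750520
P(Control loop down) [OR] = 1 − (1−0.02) × (1−0.750520) = 0.755510
P(Pipeline overpressure) [AND] = 0.820796 × 0.755510 × 0.39 = 0.241847
Rounded to 4 decimal places: P(Pipeline overpressure) ≈ 0.2418.

0.2418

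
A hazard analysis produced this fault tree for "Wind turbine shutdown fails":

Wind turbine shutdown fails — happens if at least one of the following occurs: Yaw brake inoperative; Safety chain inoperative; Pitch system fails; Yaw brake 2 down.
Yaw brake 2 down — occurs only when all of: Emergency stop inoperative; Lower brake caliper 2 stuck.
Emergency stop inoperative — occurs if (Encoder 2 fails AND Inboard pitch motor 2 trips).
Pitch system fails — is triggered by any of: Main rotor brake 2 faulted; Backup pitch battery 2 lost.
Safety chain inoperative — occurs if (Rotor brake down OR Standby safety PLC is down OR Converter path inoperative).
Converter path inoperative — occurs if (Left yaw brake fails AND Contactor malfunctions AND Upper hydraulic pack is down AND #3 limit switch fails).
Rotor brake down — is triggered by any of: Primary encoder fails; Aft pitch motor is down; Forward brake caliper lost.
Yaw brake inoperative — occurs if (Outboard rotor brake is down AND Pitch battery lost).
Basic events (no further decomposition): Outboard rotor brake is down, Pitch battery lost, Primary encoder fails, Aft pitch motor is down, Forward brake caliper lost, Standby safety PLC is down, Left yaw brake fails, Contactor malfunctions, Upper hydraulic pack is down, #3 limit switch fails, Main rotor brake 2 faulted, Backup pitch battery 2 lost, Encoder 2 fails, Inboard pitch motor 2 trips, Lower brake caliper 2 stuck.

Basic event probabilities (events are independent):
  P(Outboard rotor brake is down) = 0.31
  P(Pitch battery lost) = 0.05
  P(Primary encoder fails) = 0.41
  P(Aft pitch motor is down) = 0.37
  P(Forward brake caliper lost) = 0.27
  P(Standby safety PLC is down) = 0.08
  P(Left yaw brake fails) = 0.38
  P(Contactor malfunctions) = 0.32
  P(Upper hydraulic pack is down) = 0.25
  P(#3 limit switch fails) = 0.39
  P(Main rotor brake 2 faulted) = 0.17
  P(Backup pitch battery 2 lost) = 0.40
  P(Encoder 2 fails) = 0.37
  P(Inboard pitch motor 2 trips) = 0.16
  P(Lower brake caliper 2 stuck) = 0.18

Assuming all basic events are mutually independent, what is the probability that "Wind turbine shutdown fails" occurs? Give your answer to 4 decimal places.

0.8803

P(Yaw brake inoperative) [AND] = 0.31 × 0.05 = 0.015500
P(Rotor brake down) [OR] = 1 − (1−0.41) × (1−0.37) × (1−0.27) = 0.728659
P(Converter path inoperative) [AND] = 0.38 × 0.32 × 0.25 × 0.39 = 0.011856
P(Safety chain inoperative) [OR] = 1 − (1−0.728659) × (1−0.08) × (1−0.011856) = 0.753326
P(Pitch system fails) [OR] = 1 − (1−0.17) × (1−0.40) = 0.502000
P(Emergency stop inoperative) [AND] = 0.37 × 0.16 = 0.059200
P(Yaw brake 2 down) [AND] = 0.059200 × 0.18 = 0.010656
P(Wind turbine shutdown fails) [OR] = 1 − (1−0.015500) × (1−0.753326) × (1−0.502000) × (1−0.010656) = 0.880349
Rounded to 4 decimal places: P(Wind turbine shutdown fails) ≈ 0.8803.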